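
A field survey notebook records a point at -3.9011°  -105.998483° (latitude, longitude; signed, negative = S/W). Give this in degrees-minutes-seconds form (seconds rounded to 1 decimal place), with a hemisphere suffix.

3°54′4.0″ S, 105°59′54.5″ W

Latitude is negative → S; |value| = 3.901100
φ: 0.901100° → 54.06600′; 0.06600 × 60 = 3.960″
Longitude is negative → W; |value| = 105.998483
Longitude: 0.998483° → 59.90898′; 0.90898 × 60 = 54.539″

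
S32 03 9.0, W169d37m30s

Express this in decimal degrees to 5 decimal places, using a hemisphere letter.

Latitude: 3′ + 9″ = 3.15000′; 32 + 3.15000/60 = 32.052500
Lon: 37′ + 30″ = 37.50000′; 169 + 37.50000/60 = 169.625000

32.05250° S, 169.62500° W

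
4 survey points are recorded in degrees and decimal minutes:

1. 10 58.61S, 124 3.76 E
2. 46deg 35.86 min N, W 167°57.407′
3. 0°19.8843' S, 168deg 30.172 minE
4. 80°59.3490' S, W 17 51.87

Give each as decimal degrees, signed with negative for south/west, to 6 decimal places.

1. -10.976833, 124.062667
2. 46.597667, -167.956783
3. -0.331405, 168.502867
4. -80.989150, -17.864500

Point 1:
  Latitude: 58.61′ = 0.976833°; total 10.9768333
  S ⇒ negate
  Longitude: 124 + 3.76/60 = 124.0626667
  E ⇒ keep positive
Point 2:
  φ: 35.86′ = 0.597667°; total 46.5976667
  N ⇒ keep positive
  Longitude: 167 + 57.407/60 = 167.9567833
  W ⇒ negate
Point 3:
  Lat: 0 + 19.8843/60 = 0.3314050
  S → negative
  Longitude: 168 + 30.172/60 = 168.5028667
  E ⇒ keep positive
Point 4:
  φ: 80 + 59.349/60 = 80.9891500
  S ⇒ negate
  λ: 17 + 51.87/60 = 17.8645000
  hemisphere W, so the sign is −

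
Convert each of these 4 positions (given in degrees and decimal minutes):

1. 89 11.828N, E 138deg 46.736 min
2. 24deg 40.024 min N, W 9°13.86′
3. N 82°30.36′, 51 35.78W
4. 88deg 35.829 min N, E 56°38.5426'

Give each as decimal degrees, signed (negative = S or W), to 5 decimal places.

Point 1:
  Latitude: 11.828′ = 0.197133°; total 89.197133
  N ⇒ keep positive
  Longitude: 46.736′ = 0.778933°; total 138.778933
  E ⇒ keep positive
Point 2:
  φ: 24 + 40.024/60 = 24.667067
  N ⇒ keep positive
  Lon: 9 + 13.86/60 = 9.231000
  W → negative
Point 3:
  Latitude: 82 + 30.36/60 = 82.506000
  N ⇒ keep positive
  Lon: 51 + 35.78/60 = 51.596333
  hemisphere W, so the sign is −
Point 4:
  Latitude: 88 + 35.829/60 = 88.597150
  N ⇒ keep positive
  Longitude: 38.5426′ = 0.642377°; total 56.642377
  E → positive

1. 89.19713, 138.77893
2. 24.66707, -9.23100
3. 82.50600, -51.59633
4. 88.59715, 56.64238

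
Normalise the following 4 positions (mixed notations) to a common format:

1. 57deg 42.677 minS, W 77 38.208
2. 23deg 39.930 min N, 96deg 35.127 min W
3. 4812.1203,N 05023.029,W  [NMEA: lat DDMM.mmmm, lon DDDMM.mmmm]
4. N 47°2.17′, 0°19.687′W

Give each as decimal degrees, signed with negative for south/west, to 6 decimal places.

1. -57.711283, -77.636800
2. 23.665500, -96.585450
3. 48.202005, -50.383817
4. 47.036167, -0.328117

Point 1:
  Lat: 42.677′ = 0.711283°; total 57.7112833
  S ⇒ negate
  Longitude: 77 + 38.208/60 = 77.6368000
  W ⇒ negate
Point 2:
  Lat: 23 + 39.93/60 = 23.6655000
  N ⇒ keep positive
  Longitude: 96 + 35.127/60 = 96.5854500
  W → negative
Point 3:
  Latitude: split at 2 digits → 48° and 12.1203′; 48 + 12.1203/60 = 48.2020050
  N ⇒ keep positive
  Lon: split at 3 digits → 050° and 23.029′; 50 + 23.029/60 = 50.3838167
  W → negative
Point 4:
  φ: 47 + 2.17/60 = 47.0361667
  N → positive
  λ: 19.687′ = 0.328117°; total 0.3281167
  hemisphere W, so the sign is −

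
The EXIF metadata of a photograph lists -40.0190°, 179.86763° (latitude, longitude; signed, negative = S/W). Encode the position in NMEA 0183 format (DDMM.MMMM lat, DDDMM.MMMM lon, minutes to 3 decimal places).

Latitude is negative → S; |value| = 40.019000
φ: fractional part 0.019000 → 1.14000 minutes
Longitude: minutes = (179.867630 − 179) × 60 = 52.05780

4001.140,S / 17952.058,E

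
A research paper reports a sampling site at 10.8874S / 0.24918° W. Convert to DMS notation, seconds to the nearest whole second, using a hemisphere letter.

10°53′15″ S, 0°14′57″ W

Latitude: 0.887400° → 53.24400′; 0.24400 × 60 = 14.64″
Longitude: 0.249180 × 60 = 14.95080′ → 14′, remainder × 60 = 57.05″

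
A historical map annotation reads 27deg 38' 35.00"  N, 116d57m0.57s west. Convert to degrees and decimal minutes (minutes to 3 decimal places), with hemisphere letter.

27° 38.583′ N, 116° 57.010′ W

Latitude: 38 + 35/60 = 38.58333′
Longitude: 57 + 0.57/60 = 57.00950′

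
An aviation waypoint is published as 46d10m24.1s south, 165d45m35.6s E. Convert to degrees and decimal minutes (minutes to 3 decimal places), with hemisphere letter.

φ: seconds/60 = 0.40167; minutes = 10 + 0.40167 = 10.40167
Longitude: seconds/60 = 0.59333; minutes = 45 + 0.59333 = 45.59333

46° 10.402′ S, 165° 45.593′ E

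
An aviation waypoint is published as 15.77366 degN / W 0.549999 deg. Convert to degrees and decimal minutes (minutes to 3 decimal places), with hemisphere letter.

Latitude: fractional part 0.773660 → 46.41960 minutes
Lon: fractional part 0.549999 → 32.99994 minutes

15° 46.420′ N, 0° 33.000′ W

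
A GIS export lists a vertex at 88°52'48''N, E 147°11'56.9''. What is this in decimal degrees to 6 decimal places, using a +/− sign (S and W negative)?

88.880000, 147.199139

Lat: 52′ + 48″ = 52.80000′; 88 + 52.80000/60 = 88.8800000
N ⇒ keep positive
Lon: 11′ + 56.9″ = 11.94833′; 147 + 11.94833/60 = 147.1991389
E → positive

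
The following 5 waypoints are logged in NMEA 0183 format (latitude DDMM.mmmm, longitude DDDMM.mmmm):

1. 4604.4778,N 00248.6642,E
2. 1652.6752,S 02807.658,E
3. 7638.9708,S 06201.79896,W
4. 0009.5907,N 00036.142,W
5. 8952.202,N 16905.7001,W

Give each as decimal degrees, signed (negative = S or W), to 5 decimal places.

Point 1:
  φ: split at 2 digits → 46° and 4.4778′; 46 + 4.4778/60 = 46.074630
  N → positive
  λ: split at 3 digits → 002° and 48.6642′; 2 + 48.6642/60 = 2.811070
  E ⇒ keep positive
Point 2:
  Lat: split at 2 digits → 16° and 52.6752′; 16 + 52.6752/60 = 16.877920
  S ⇒ negate
  Longitude: degrees = first 3 digits = 28, minutes = 7.658; 28 + 7.658/60 = 28.127633
  E → positive
Point 3:
  Lat: degrees = first 2 digits = 76, minutes = 38.9708; 76 + 38.9708/60 = 76.649513
  S ⇒ negate
  Longitude: split at 3 digits → 062° and 1.79896′; 62 + 1.79896/60 = 62.029983
  hemisphere W, so the sign is −
Point 4:
  Latitude: degrees = first 2 digits = 0, minutes = 9.5907; 0 + 9.5907/60 = 0.159845
  N ⇒ keep positive
  λ: degrees = first 3 digits = 0, minutes = 36.142; 0 + 36.142/60 = 0.602367
  hemisphere W, so the sign is −
Point 5:
  Latitude: split at 2 digits → 89° and 52.202′; 89 + 52.202/60 = 89.870033
  N ⇒ keep positive
  λ: degrees = first 3 digits = 169, minutes = 5.7001; 169 + 5.7001/60 = 169.095002
  W ⇒ negate

1. 46.07463, 2.81107
2. -16.87792, 28.12763
3. -76.64951, -62.02998
4. 0.15985, -0.60237
5. 89.87003, -169.09500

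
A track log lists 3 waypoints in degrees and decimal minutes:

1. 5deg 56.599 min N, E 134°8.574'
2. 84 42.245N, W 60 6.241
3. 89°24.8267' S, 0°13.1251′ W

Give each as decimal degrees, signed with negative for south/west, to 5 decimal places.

1. 5.94332, 134.14290
2. 84.70408, -60.10402
3. -89.41378, -0.21875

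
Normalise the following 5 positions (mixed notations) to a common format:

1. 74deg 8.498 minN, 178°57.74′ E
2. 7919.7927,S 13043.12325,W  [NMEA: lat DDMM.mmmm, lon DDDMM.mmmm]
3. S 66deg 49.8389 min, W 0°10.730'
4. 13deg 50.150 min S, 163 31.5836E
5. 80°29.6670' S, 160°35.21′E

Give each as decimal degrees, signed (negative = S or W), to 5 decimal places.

Point 1:
  Latitude: 8.498′ = 0.141633°; total 74.141633
  N → positive
  λ: 178 + 57.74/60 = 178.962333
  E → positive
Point 2:
  φ: degrees = first 2 digits = 79, minutes = 19.7927; 79 + 19.7927/60 = 79.329878
  S ⇒ negate
  λ: split at 3 digits → 130° and 43.12325′; 130 + 43.12325/60 = 130.718721
  hemisphere W, so the sign is −
Point 3:
  φ: 49.8389′ = 0.830648°; total 66.830648
  S ⇒ negate
  Longitude: 10.73′ = 0.178833°; total 0.178833
  W ⇒ negate
Point 4:
  Lat: 13 + 50.15/60 = 13.835833
  S ⇒ negate
  Longitude: 31.5836′ = 0.526393°; total 163.526393
  E → positive
Point 5:
  Lat: 80 + 29.667/60 = 80.494450
  S → negative
  Longitude: 160 + 35.21/60 = 160.586833
  E → positive

1. 74.14163, 178.96233
2. -79.32988, -130.71872
3. -66.83065, -0.17883
4. -13.83583, 163.52639
5. -80.49445, 160.58683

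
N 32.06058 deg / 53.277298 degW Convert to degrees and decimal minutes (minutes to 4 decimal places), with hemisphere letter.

Latitude: minutes = (32.060580 − 32) × 60 = 3.634800
λ: fractional part 0.277298 → 16.637880 minutes

32° 3.6348′ N, 53° 16.6379′ W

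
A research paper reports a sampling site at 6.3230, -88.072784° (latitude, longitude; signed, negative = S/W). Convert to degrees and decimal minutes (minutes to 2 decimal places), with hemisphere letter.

Latitude: fractional part 0.323000 → 19.3800 minutes
Longitude is negative → W; |value| = 88.072784
λ: minutes = (88.072784 − 88) × 60 = 4.3670

6° 19.38′ N, 88° 4.37′ W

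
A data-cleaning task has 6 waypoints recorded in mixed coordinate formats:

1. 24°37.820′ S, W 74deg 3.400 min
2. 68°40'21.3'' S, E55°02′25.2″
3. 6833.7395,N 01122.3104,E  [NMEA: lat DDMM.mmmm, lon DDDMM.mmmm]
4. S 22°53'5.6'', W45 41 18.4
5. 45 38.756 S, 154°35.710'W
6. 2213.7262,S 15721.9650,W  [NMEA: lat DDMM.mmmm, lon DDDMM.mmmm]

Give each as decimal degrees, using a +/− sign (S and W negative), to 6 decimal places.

Point 1:
  φ: 24 + 37.82/60 = 24.6303333
  S → negative
  Longitude: 74 + 3.4/60 = 74.0566667
  hemisphere W, so the sign is −
Point 2:
  Latitude: 68° + 40/60 + 21.3/3600 = 68 + 0.666667 + 0.005917 = 68.6725833
  S → negative
  Lon: 2′ + 25.2″ = 2.42000′; 55 + 2.42000/60 = 55.0403333
  E ⇒ keep positive
Point 3:
  φ: degrees = first 2 digits = 68, minutes = 33.7395; 68 + 33.7395/60 = 68.5623250
  N ⇒ keep positive
  λ: degrees = first 3 digits = 11, minutes = 22.3104; 11 + 22.3104/60 = 11.3718400
  E ⇒ keep positive
Point 4:
  Lat: 53′ + 5.6″ = 53.09333′; 22 + 53.09333/60 = 22.8848889
  S → negative
  Longitude: 45 + 41/60 + 18.4/3600 = 45.6884444
  W ⇒ negate
Point 5:
  φ: 45 + 38.756/60 = 45.6459333
  S → negative
  Lon: 154 + 35.71/60 = 154.5951667
  hemisphere W, so the sign is −
Point 6:
  Lat: split at 2 digits → 22° and 13.7262′; 22 + 13.7262/60 = 22.2287700
  S ⇒ negate
  Lon: split at 3 digits → 157° and 21.965′; 157 + 21.965/60 = 157.3660833
  W ⇒ negate

1. -24.630333, -74.056667
2. -68.672583, 55.040333
3. 68.562325, 11.371840
4. -22.884889, -45.688444
5. -45.645933, -154.595167
6. -22.228770, -157.366083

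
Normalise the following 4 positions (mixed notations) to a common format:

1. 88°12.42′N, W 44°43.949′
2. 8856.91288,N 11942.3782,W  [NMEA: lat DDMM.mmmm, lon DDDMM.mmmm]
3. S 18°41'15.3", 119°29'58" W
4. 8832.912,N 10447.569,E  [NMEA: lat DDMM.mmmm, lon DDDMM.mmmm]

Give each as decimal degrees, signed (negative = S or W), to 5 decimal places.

1. 88.20700, -44.73248
2. 88.94855, -119.70630
3. -18.68758, -119.49944
4. 88.54853, 104.79282

Point 1:
  Latitude: 88 + 12.42/60 = 88.207000
  N ⇒ keep positive
  Longitude: 44 + 43.949/60 = 44.732483
  W → negative
Point 2:
  φ: split at 2 digits → 88° and 56.91288′; 88 + 56.91288/60 = 88.948548
  N → positive
  Longitude: split at 3 digits → 119° and 42.3782′; 119 + 42.3782/60 = 119.706303
  W → negative
Point 3:
  Lat: 18 + 41/60 + 15.3/3600 = 18.687583
  hemisphere S, so the sign is −
  Lon: 119° + 29/60 + 58/3600 = 119 + 0.483333 + 0.016111 = 119.499444
  W → negative
Point 4:
  φ: split at 2 digits → 88° and 32.912′; 88 + 32.912/60 = 88.548533
  N → positive
  Lon: degrees = first 3 digits = 104, minutes = 47.569; 104 + 47.569/60 = 104.792817
  E ⇒ keep positive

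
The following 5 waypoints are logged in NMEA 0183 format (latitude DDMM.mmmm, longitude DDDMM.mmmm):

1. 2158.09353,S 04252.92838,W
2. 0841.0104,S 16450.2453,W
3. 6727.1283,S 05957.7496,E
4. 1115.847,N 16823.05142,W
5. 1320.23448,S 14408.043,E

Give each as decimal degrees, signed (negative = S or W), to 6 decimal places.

1. -21.968226, -42.882140
2. -8.683507, -164.837422
3. -67.452138, 59.962493
4. 11.264117, -168.384190
5. -13.337241, 144.134050

Point 1:
  φ: split at 2 digits → 21° and 58.09353′; 21 + 58.09353/60 = 21.9682255
  S ⇒ negate
  λ: split at 3 digits → 042° and 52.92838′; 42 + 52.92838/60 = 42.8821397
  W ⇒ negate
Point 2:
  Lat: degrees = first 2 digits = 8, minutes = 41.0104; 8 + 41.0104/60 = 8.6835067
  S ⇒ negate
  Lon: split at 3 digits → 164° and 50.2453′; 164 + 50.2453/60 = 164.8374217
  W → negative
Point 3:
  φ: split at 2 digits → 67° and 27.1283′; 67 + 27.1283/60 = 67.4521383
  hemisphere S, so the sign is −
  Lon: split at 3 digits → 059° and 57.7496′; 59 + 57.7496/60 = 59.9624933
  E → positive
Point 4:
  φ: split at 2 digits → 11° and 15.847′; 11 + 15.847/60 = 11.2641167
  N ⇒ keep positive
  λ: split at 3 digits → 168° and 23.05142′; 168 + 23.05142/60 = 168.3841903
  W ⇒ negate
Point 5:
  φ: degrees = first 2 digits = 13, minutes = 20.23448; 13 + 20.23448/60 = 13.3372413
  S ⇒ negate
  λ: degrees = first 3 digits = 144, minutes = 8.043; 144 + 8.043/60 = 144.1340500
  E ⇒ keep positive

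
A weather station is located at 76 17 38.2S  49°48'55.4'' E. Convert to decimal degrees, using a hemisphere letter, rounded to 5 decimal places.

φ: 76 + 17/60 + 38.2/3600 = 76.293944
Longitude: 48′ + 55.4″ = 48.92333′; 49 + 48.92333/60 = 49.815389

76.29394° S, 49.81539° E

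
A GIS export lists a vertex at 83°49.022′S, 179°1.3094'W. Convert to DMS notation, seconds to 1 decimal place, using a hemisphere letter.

83°49′1.3″ S, 179°01′18.6″ W

φ: 49.02200′ → 49′ and 0.02200 × 60 = 1.320″
λ: fractional minutes 0.30940 × 60 = 18.564″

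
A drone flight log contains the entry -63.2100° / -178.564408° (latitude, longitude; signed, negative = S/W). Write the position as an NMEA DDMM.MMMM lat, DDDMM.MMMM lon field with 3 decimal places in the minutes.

Latitude is negative → S; |value| = 63.210000
Lat: minutes = (63.210000 − 63) × 60 = 12.60000
Longitude is negative → W; |value| = 178.564408
Lon: 178° + 0.564408 × 60 = 178° 33.86448′

6312.600,S / 17833.864,W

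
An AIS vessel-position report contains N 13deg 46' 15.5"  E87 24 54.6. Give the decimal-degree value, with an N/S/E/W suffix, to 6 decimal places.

13.770972° N, 87.415167° E

Lat: 13° + 46/60 + 15.5/3600 = 13 + 0.766667 + 0.004306 = 13.7709722
Lon: 87° + 24/60 + 54.6/3600 = 87 + 0.400000 + 0.015167 = 87.4151667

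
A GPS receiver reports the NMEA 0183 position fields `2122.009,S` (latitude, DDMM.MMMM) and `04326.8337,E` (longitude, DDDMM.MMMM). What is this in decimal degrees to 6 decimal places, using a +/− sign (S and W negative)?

-21.366817, 43.447228

Latitude: split at 2 digits → 21° and 22.009′; 21 + 22.009/60 = 21.3668167
S → negative
λ: split at 3 digits → 043° and 26.8337′; 43 + 26.8337/60 = 43.4472283
E ⇒ keep positive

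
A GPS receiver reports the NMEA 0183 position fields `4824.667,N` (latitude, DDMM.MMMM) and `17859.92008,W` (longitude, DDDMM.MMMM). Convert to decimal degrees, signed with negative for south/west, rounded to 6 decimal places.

Latitude: split at 2 digits → 48° and 24.667′; 48 + 24.667/60 = 48.4111167
N → positive
Lon: degrees = first 3 digits = 178, minutes = 59.92008; 178 + 59.92008/60 = 178.9986680
hemisphere W, so the sign is −

48.411117, -178.998668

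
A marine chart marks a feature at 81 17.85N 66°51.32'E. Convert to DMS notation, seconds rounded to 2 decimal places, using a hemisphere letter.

81°17′51.00″ N, 66°51′19.20″ E

Latitude: fractional minutes 0.85000 × 60 = 51.0000″
Lon: 51.32000′ → 51′ and 0.32000 × 60 = 19.2000″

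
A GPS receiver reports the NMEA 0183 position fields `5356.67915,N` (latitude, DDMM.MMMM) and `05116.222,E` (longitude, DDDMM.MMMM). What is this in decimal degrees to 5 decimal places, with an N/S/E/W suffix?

Latitude: split at 2 digits → 53° and 56.67915′; 53 + 56.67915/60 = 53.944653
Lon: degrees = first 3 digits = 51, minutes = 16.222; 51 + 16.222/60 = 51.270367

53.94465° N, 51.27037° E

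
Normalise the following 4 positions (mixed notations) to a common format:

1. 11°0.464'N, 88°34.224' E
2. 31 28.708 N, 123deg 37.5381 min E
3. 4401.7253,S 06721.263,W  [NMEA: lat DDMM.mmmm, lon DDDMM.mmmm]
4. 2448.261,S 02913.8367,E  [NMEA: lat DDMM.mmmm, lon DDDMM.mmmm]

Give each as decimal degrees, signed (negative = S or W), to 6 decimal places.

1. 11.007733, 88.570400
2. 31.478467, 123.625635
3. -44.028755, -67.354383
4. -24.804350, 29.230612

Point 1:
  Lat: 0.464′ = 0.007733°; total 11.0077333
  N ⇒ keep positive
  λ: 34.224′ = 0.570400°; total 88.5704000
  E ⇒ keep positive
Point 2:
  φ: 31 + 28.708/60 = 31.4784667
  N → positive
  λ: 37.5381′ = 0.625635°; total 123.6256350
  E → positive
Point 3:
  Lat: degrees = first 2 digits = 44, minutes = 1.7253; 44 + 1.7253/60 = 44.0287550
  hemisphere S, so the sign is −
  Longitude: split at 3 digits → 067° and 21.263′; 67 + 21.263/60 = 67.3543833
  W → negative
Point 4:
  φ: degrees = first 2 digits = 24, minutes = 48.261; 24 + 48.261/60 = 24.8043500
  hemisphere S, so the sign is −
  λ: degrees = first 3 digits = 29, minutes = 13.8367; 29 + 13.8367/60 = 29.2306117
  E ⇒ keep positive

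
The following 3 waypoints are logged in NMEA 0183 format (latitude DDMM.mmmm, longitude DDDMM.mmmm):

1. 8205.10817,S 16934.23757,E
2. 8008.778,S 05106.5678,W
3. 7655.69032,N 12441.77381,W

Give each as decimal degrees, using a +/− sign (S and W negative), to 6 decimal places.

1. -82.085136, 169.570626
2. -80.146300, -51.109463
3. 76.928172, -124.696230

Point 1:
  Latitude: degrees = first 2 digits = 82, minutes = 5.10817; 82 + 5.10817/60 = 82.0851362
  S ⇒ negate
  Lon: degrees = first 3 digits = 169, minutes = 34.23757; 169 + 34.23757/60 = 169.5706262
  E → positive
Point 2:
  Lat: split at 2 digits → 80° and 8.778′; 80 + 8.778/60 = 80.1463000
  S → negative
  Longitude: degrees = first 3 digits = 51, minutes = 6.5678; 51 + 6.5678/60 = 51.1094633
  W ⇒ negate
Point 3:
  φ: split at 2 digits → 76° and 55.69032′; 76 + 55.69032/60 = 76.9281720
  N ⇒ keep positive
  λ: degrees = first 3 digits = 124, minutes = 41.77381; 124 + 41.77381/60 = 124.6962302
  W → negative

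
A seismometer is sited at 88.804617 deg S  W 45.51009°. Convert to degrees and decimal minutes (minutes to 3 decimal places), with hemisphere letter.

88° 48.277′ S, 45° 30.605′ W

Lat: fractional part 0.804617 → 48.27702 minutes
Longitude: fractional part 0.510090 → 30.60540 minutes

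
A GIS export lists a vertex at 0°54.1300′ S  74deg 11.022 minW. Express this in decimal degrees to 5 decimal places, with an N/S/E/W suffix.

0.90217° S, 74.18370° W

Lat: 54.13′ = 0.902167°; total 0.902167
Longitude: 11.022′ = 0.183700°; total 74.183700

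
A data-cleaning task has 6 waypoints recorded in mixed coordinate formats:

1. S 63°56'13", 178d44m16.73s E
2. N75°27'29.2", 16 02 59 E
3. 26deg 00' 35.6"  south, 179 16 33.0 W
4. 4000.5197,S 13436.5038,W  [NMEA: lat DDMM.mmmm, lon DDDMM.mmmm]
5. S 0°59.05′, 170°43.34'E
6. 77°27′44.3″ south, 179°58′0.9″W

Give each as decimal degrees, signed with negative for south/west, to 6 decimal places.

1. -63.936944, 178.737981
2. 75.458111, 16.049722
3. -26.009889, -179.275833
4. -40.008662, -134.608397
5. -0.984167, 170.722333
6. -77.462306, -179.966917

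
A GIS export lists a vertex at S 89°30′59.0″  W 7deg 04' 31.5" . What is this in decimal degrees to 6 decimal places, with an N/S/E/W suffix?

89.516389° S, 7.075417° W

Lat: 30′ + 59″ = 30.98333′; 89 + 30.98333/60 = 89.5163889
Lon: 4′ + 31.5″ = 4.52500′; 7 + 4.52500/60 = 7.0754167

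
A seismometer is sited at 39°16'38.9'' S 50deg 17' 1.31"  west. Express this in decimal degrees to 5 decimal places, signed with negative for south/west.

Latitude: 39 + 16/60 + 38.9/3600 = 39.277472
S → negative
Longitude: 17′ + 1.31″ = 17.02183′; 50 + 17.02183/60 = 50.283697
W → negative

-39.27747, -50.28370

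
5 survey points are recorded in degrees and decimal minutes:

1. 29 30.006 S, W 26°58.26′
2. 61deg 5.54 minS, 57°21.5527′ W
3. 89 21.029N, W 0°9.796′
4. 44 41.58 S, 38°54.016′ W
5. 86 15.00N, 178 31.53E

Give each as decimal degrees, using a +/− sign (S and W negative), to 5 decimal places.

1. -29.50010, -26.97100
2. -61.09233, -57.35921
3. 89.35048, -0.16327
4. -44.69300, -38.90027
5. 86.25000, 178.52550

Point 1:
  φ: 30.006′ = 0.500100°; total 29.500100
  hemisphere S, so the sign is −
  Longitude: 26 + 58.26/60 = 26.971000
  W ⇒ negate
Point 2:
  Lat: 61 + 5.54/60 = 61.092333
  S → negative
  Lon: 21.5527′ = 0.359212°; total 57.359212
  W ⇒ negate
Point 3:
  φ: 21.029′ = 0.350483°; total 89.350483
  N → positive
  Longitude: 9.796′ = 0.163267°; total 0.163267
  W ⇒ negate
Point 4:
  Lat: 41.58′ = 0.693000°; total 44.693000
  S → negative
  Longitude: 54.016′ = 0.900267°; total 38.900267
  hemisphere W, so the sign is −
Point 5:
  Latitude: 86 + 15/60 = 86.250000
  N ⇒ keep positive
  Longitude: 178 + 31.53/60 = 178.525500
  E ⇒ keep positive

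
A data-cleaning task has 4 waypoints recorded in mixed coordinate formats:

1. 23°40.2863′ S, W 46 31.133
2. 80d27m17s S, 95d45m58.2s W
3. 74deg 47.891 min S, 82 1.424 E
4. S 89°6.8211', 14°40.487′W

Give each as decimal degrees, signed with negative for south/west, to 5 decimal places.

1. -23.67144, -46.51888
2. -80.45472, -95.76617
3. -74.79818, 82.02373
4. -89.11369, -14.67478

Point 1:
  Latitude: 40.2863′ = 0.671438°; total 23.671438
  S → negative
  λ: 31.133′ = 0.518883°; total 46.518883
  W → negative
Point 2:
  Lat: 80 + 27/60 + 17/3600 = 80.454722
  S → negative
  Lon: 45′ + 58.2″ = 45.97000′; 95 + 45.97000/60 = 95.766167
  W ⇒ negate
Point 3:
  Latitude: 74 + 47.891/60 = 74.798183
  S → negative
  Lon: 1.424′ = 0.023733°; total 82.023733
  E → positive
Point 4:
  Lat: 6.8211′ = 0.113685°; total 89.113685
  hemisphere S, so the sign is −
  Longitude: 40.487′ = 0.674783°; total 14.674783
  hemisphere W, so the sign is −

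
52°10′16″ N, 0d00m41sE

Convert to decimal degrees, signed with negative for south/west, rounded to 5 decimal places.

52.17111, 0.01139

Latitude: 52° + 10/60 + 16/3600 = 52 + 0.166667 + 0.004444 = 52.171111
N ⇒ keep positive
Longitude: 0° + 0/60 + 41/3600 = 0 + 0.000000 + 0.011389 = 0.011389
E → positive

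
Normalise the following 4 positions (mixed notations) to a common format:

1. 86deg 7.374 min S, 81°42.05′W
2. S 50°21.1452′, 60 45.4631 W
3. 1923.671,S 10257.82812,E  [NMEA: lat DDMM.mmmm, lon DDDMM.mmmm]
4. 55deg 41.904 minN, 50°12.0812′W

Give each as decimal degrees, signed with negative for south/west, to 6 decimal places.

Point 1:
  φ: 7.374′ = 0.122900°; total 86.1229000
  S ⇒ negate
  Lon: 42.05′ = 0.700833°; total 81.7008333
  W ⇒ negate
Point 2:
  Latitude: 21.1452′ = 0.352420°; total 50.3524200
  hemisphere S, so the sign is −
  λ: 45.4631′ = 0.757718°; total 60.7577183
  W → negative
Point 3:
  Lat: split at 2 digits → 19° and 23.671′; 19 + 23.671/60 = 19.3945167
  S ⇒ negate
  λ: degrees = first 3 digits = 102, minutes = 57.82812; 102 + 57.82812/60 = 102.9638020
  E ⇒ keep positive
Point 4:
  Lat: 55 + 41.904/60 = 55.6984000
  N → positive
  Longitude: 12.0812′ = 0.201353°; total 50.2013533
  W ⇒ negate

1. -86.122900, -81.700833
2. -50.352420, -60.757718
3. -19.394517, 102.963802
4. 55.698400, -50.201353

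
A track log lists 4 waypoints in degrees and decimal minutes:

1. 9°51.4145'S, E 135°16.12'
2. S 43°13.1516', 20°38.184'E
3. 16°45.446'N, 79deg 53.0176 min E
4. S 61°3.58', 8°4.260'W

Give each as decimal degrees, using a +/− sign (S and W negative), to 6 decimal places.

Point 1:
  Lat: 51.4145′ = 0.856908°; total 9.8569083
  S ⇒ negate
  Lon: 135 + 16.12/60 = 135.2686667
  E ⇒ keep positive
Point 2:
  Latitude: 43 + 13.1516/60 = 43.2191933
  hemisphere S, so the sign is −
  Longitude: 20 + 38.184/60 = 20.6364000
  E ⇒ keep positive
Point 3:
  φ: 16 + 45.446/60 = 16.7574333
  N → positive
  λ: 53.0176′ = 0.883627°; total 79.8836267
  E → positive
Point 4:
  Lat: 61 + 3.58/60 = 61.0596667
  S ⇒ negate
  λ: 4.26′ = 0.071000°; total 8.0710000
  hemisphere W, so the sign is −

1. -9.856908, 135.268667
2. -43.219193, 20.636400
3. 16.757433, 79.883627
4. -61.059667, -8.071000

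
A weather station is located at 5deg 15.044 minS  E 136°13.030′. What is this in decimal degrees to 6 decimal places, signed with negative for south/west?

φ: 5 + 15.044/60 = 5.2507333
S ⇒ negate
λ: 13.03′ = 0.217167°; total 136.2171667
E → positive

-5.250733, 136.217167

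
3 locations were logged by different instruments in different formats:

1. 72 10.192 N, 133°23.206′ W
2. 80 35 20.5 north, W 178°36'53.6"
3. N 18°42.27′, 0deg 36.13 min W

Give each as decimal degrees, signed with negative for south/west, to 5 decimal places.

Point 1:
  Latitude: 72 + 10.192/60 = 72.169867
  N ⇒ keep positive
  Lon: 23.206′ = 0.386767°; total 133.386767
  hemisphere W, so the sign is −
Point 2:
  φ: 80° + 35/60 + 20.5/3600 = 80 + 0.583333 + 0.005694 = 80.589028
  N → positive
  λ: 36′ + 53.6″ = 36.89333′; 178 + 36.89333/60 = 178.614889
  W ⇒ negate
Point 3:
  Lat: 18 + 42.27/60 = 18.704500
  N → positive
  Lon: 0 + 36.13/60 = 0.602167
  hemisphere W, so the sign is −

1. 72.16987, -133.38677
2. 80.58903, -178.61489
3. 18.70450, -0.60217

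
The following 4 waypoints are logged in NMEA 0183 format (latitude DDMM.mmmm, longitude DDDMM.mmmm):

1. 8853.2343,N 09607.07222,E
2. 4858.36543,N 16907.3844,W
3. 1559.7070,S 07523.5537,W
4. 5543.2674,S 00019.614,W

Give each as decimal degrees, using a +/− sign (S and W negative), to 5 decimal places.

Point 1:
  Latitude: split at 2 digits → 88° and 53.2343′; 88 + 53.2343/60 = 88.887238
  N ⇒ keep positive
  Lon: split at 3 digits → 096° and 7.07222′; 96 + 7.07222/60 = 96.117870
  E ⇒ keep positive
Point 2:
  Latitude: split at 2 digits → 48° and 58.36543′; 48 + 58.36543/60 = 48.972757
  N ⇒ keep positive
  λ: split at 3 digits → 169° and 7.3844′; 169 + 7.3844/60 = 169.123073
  W → negative
Point 3:
  φ: split at 2 digits → 15° and 59.707′; 15 + 59.707/60 = 15.995117
  hemisphere S, so the sign is −
  Lon: split at 3 digits → 075° and 23.5537′; 75 + 23.5537/60 = 75.392562
  W → negative
Point 4:
  φ: degrees = first 2 digits = 55, minutes = 43.2674; 55 + 43.2674/60 = 55.721123
  hemisphere S, so the sign is −
  Lon: degrees = first 3 digits = 0, minutes = 19.614; 0 + 19.614/60 = 0.326900
  W ⇒ negate

1. 88.88724, 96.11787
2. 48.97276, -169.12307
3. -15.99512, -75.39256
4. -55.72112, -0.32690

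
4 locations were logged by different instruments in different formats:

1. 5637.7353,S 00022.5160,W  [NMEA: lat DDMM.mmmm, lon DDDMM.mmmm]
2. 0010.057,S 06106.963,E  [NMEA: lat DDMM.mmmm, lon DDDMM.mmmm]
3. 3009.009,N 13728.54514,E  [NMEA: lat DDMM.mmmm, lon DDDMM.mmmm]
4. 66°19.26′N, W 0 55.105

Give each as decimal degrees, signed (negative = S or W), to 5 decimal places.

1. -56.62892, -0.37527
2. -0.16762, 61.11605
3. 30.15015, 137.47575
4. 66.32100, -0.91842

Point 1:
  Latitude: degrees = first 2 digits = 56, minutes = 37.7353; 56 + 37.7353/60 = 56.628922
  hemisphere S, so the sign is −
  Lon: split at 3 digits → 000° and 22.516′; 0 + 22.516/60 = 0.375267
  W → negative
Point 2:
  Lat: degrees = first 2 digits = 0, minutes = 10.057; 0 + 10.057/60 = 0.167617
  S ⇒ negate
  Longitude: degrees = first 3 digits = 61, minutes = 6.963; 61 + 6.963/60 = 61.116050
  E → positive
Point 3:
  Lat: split at 2 digits → 30° and 9.009′; 30 + 9.009/60 = 30.150150
  N → positive
  λ: degrees = first 3 digits = 137, minutes = 28.54514; 137 + 28.54514/60 = 137.475752
  E → positive
Point 4:
  φ: 19.26′ = 0.321000°; total 66.321000
  N ⇒ keep positive
  λ: 55.105′ = 0.918417°; total 0.918417
  W ⇒ negate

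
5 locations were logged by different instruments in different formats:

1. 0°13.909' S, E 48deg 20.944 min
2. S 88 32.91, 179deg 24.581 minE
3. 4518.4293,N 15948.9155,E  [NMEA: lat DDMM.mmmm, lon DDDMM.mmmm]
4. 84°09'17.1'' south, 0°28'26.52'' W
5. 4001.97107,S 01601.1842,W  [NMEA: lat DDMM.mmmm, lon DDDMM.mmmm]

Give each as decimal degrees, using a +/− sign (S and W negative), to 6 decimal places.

1. -0.231817, 48.349067
2. -88.548500, 179.409683
3. 45.307155, 159.815258
4. -84.154750, -0.474033
5. -40.032851, -16.019737

Point 1:
  Lat: 13.909′ = 0.231817°; total 0.2318167
  S → negative
  Lon: 48 + 20.944/60 = 48.3490667
  E ⇒ keep positive
Point 2:
  φ: 88 + 32.91/60 = 88.5485000
  hemisphere S, so the sign is −
  λ: 179 + 24.581/60 = 179.4096833
  E ⇒ keep positive
Point 3:
  φ: split at 2 digits → 45° and 18.4293′; 45 + 18.4293/60 = 45.3071550
  N → positive
  λ: degrees = first 3 digits = 159, minutes = 48.9155; 159 + 48.9155/60 = 159.8152583
  E → positive
Point 4:
  Lat: 84 + 9/60 + 17.1/3600 = 84.1547500
  hemisphere S, so the sign is −
  Longitude: 28′ + 26.52″ = 28.44200′; 0 + 28.44200/60 = 0.4740333
  W ⇒ negate
Point 5:
  φ: degrees = first 2 digits = 40, minutes = 1.97107; 40 + 1.97107/60 = 40.0328512
  S → negative
  Lon: split at 3 digits → 016° and 1.1842′; 16 + 1.1842/60 = 16.0197367
  W ⇒ negate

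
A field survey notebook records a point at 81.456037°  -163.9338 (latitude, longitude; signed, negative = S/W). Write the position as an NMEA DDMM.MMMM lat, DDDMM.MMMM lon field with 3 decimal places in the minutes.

8127.362,N / 16356.028,W

φ: 81° + 0.456037 × 60 = 81° 27.36222′
Longitude is negative → W; |value| = 163.933800
Lon: minutes = (163.933800 − 163) × 60 = 56.02800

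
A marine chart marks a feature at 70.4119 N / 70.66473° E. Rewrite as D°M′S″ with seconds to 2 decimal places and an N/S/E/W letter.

70°24′42.84″ N, 70°39′53.03″ E

φ: 0.411900° → 24.71400′; 0.71400 × 60 = 42.8400″
Lon: 0.664730° → 39.88380′; 0.88380 × 60 = 53.0280″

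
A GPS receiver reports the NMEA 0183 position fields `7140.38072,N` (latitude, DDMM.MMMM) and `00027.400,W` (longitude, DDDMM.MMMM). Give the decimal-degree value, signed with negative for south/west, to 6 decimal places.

71.673012, -0.456667

φ: degrees = first 2 digits = 71, minutes = 40.38072; 71 + 40.38072/60 = 71.6730120
N ⇒ keep positive
λ: split at 3 digits → 000° and 27.4′; 0 + 27.4/60 = 0.4566667
hemisphere W, so the sign is −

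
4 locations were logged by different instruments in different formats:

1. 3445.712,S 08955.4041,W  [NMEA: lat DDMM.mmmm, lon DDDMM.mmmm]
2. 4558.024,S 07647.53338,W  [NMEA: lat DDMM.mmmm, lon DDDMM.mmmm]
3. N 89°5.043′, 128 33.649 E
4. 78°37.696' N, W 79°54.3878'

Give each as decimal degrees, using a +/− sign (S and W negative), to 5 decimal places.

1. -34.76187, -89.92340
2. -45.96707, -76.79222
3. 89.08405, 128.56082
4. 78.62827, -79.90646

Point 1:
  Latitude: split at 2 digits → 34° and 45.712′; 34 + 45.712/60 = 34.761867
  S → negative
  Lon: split at 3 digits → 089° and 55.4041′; 89 + 55.4041/60 = 89.923402
  hemisphere W, so the sign is −
Point 2:
  Latitude: split at 2 digits → 45° and 58.024′; 45 + 58.024/60 = 45.967067
  S ⇒ negate
  Lon: split at 3 digits → 076° and 47.53338′; 76 + 47.53338/60 = 76.792223
  W ⇒ negate
Point 3:
  Latitude: 89 + 5.043/60 = 89.084050
  N → positive
  λ: 128 + 33.649/60 = 128.560817
  E → positive
Point 4:
  Latitude: 78 + 37.696/60 = 78.628267
  N ⇒ keep positive
  λ: 79 + 54.3878/60 = 79.906463
  W → negative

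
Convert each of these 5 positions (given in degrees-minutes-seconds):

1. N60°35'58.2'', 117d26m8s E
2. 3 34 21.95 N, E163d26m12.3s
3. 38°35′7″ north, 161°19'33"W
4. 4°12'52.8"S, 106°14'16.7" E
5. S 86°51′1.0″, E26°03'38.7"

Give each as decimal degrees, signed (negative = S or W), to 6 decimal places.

Point 1:
  Latitude: 60° + 35/60 + 58.2/3600 = 60 + 0.583333 + 0.016167 = 60.5995000
  N ⇒ keep positive
  Longitude: 117 + 26/60 + 8/3600 = 117.4355556
  E → positive
Point 2:
  Latitude: 3° + 34/60 + 21.95/3600 = 3 + 0.566667 + 0.006097 = 3.5727639
  N ⇒ keep positive
  λ: 163 + 26/60 + 12.3/3600 = 163.4367500
  E ⇒ keep positive
Point 3:
  Lat: 35′ + 7″ = 35.11667′; 38 + 35.11667/60 = 38.5852778
  N → positive
  Longitude: 161 + 19/60 + 33/3600 = 161.3258333
  hemisphere W, so the sign is −
Point 4:
  Lat: 4 + 12/60 + 52.8/3600 = 4.2146667
  S → negative
  Lon: 14′ + 16.7″ = 14.27833′; 106 + 14.27833/60 = 106.2379722
  E → positive
Point 5:
  Lat: 86 + 51/60 + 1/3600 = 86.8502778
  S ⇒ negate
  Lon: 26° + 3/60 + 38.7/3600 = 26 + 0.050000 + 0.010750 = 26.0607500
  E → positive

1. 60.599500, 117.435556
2. 3.572764, 163.436750
3. 38.585278, -161.325833
4. -4.214667, 106.237972
5. -86.850278, 26.060750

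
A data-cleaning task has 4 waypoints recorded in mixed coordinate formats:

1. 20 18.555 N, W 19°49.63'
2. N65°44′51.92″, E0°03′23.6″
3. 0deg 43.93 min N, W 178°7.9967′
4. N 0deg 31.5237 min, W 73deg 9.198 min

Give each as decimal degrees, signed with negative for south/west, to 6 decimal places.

1. 20.309250, -19.827167
2. 65.747756, 0.056556
3. 0.732167, -178.133278
4. 0.525395, -73.153300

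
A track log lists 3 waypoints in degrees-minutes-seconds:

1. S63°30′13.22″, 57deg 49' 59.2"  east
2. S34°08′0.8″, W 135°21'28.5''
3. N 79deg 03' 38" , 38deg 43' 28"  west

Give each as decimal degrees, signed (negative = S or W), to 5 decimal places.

Point 1:
  Latitude: 30′ + 13.22″ = 30.22033′; 63 + 30.22033/60 = 63.503672
  hemisphere S, so the sign is −
  Longitude: 57° + 49/60 + 59.2/3600 = 57 + 0.816667 + 0.016444 = 57.833111
  E ⇒ keep positive
Point 2:
  Latitude: 34 + 8/60 + 0.8/3600 = 34.133556
  S → negative
  λ: 135° + 21/60 + 28.5/3600 = 135 + 0.350000 + 0.007917 = 135.357917
  W → negative
Point 3:
  Lat: 3′ + 38″ = 3.63333′; 79 + 3.63333/60 = 79.060556
  N ⇒ keep positive
  Lon: 43′ + 28″ = 43.46667′; 38 + 43.46667/60 = 38.724444
  hemisphere W, so the sign is −

1. -63.50367, 57.83311
2. -34.13356, -135.35792
3. 79.06056, -38.72444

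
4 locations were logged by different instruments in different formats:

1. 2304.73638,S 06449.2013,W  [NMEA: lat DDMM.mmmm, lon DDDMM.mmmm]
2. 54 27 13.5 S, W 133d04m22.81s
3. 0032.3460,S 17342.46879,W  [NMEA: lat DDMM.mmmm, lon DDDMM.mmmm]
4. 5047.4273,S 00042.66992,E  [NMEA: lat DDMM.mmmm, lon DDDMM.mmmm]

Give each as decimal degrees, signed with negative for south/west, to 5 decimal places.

Point 1:
  Latitude: split at 2 digits → 23° and 4.73638′; 23 + 4.73638/60 = 23.078940
  hemisphere S, so the sign is −
  Lon: degrees = first 3 digits = 64, minutes = 49.2013; 64 + 49.2013/60 = 64.820022
  W → negative
Point 2:
  Latitude: 54 + 27/60 + 13.5/3600 = 54.453750
  hemisphere S, so the sign is −
  Lon: 4′ + 22.81″ = 4.38017′; 133 + 4.38017/60 = 133.073003
  W ⇒ negate
Point 3:
  φ: degrees = first 2 digits = 0, minutes = 32.346; 0 + 32.346/60 = 0.539100
  S ⇒ negate
  Longitude: split at 3 digits → 173° and 42.46879′; 173 + 42.46879/60 = 173.707813
  hemisphere W, so the sign is −
Point 4:
  Lat: split at 2 digits → 50° and 47.4273′; 50 + 47.4273/60 = 50.790455
  hemisphere S, so the sign is −
  Longitude: degrees = first 3 digits = 0, minutes = 42.66992; 0 + 42.66992/60 = 0.711165
  E ⇒ keep positive

1. -23.07894, -64.82002
2. -54.45375, -133.07300
3. -0.53910, -173.70781
4. -50.79046, 0.71117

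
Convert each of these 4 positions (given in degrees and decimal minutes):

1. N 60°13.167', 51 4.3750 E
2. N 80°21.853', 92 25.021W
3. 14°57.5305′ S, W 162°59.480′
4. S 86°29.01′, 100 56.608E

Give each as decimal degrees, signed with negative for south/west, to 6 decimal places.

Point 1:
  Latitude: 60 + 13.167/60 = 60.2194500
  N → positive
  Lon: 4.375′ = 0.072917°; total 51.0729167
  E → positive
Point 2:
  Lat: 21.853′ = 0.364217°; total 80.3642167
  N → positive
  λ: 25.021′ = 0.417017°; total 92.4170167
  hemisphere W, so the sign is −
Point 3:
  Latitude: 57.5305′ = 0.958842°; total 14.9588417
  S ⇒ negate
  Longitude: 162 + 59.48/60 = 162.9913333
  W → negative
Point 4:
  Lat: 86 + 29.01/60 = 86.4835000
  hemisphere S, so the sign is −
  Lon: 100 + 56.608/60 = 100.9434667
  E ⇒ keep positive

1. 60.219450, 51.072917
2. 80.364217, -92.417017
3. -14.958842, -162.991333
4. -86.483500, 100.943467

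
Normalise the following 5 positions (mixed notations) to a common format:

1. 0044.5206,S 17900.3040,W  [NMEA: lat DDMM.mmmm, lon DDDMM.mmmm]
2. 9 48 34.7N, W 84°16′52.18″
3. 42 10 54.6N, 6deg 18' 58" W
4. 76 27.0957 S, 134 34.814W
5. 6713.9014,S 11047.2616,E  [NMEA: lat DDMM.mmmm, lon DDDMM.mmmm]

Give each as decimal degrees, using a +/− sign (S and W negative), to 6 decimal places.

1. -0.742010, -179.005067
2. 9.809639, -84.281161
3. 42.181833, -6.316111
4. -76.451595, -134.580233
5. -67.231690, 110.787693

Point 1:
  Lat: split at 2 digits → 00° and 44.5206′; 0 + 44.5206/60 = 0.7420100
  S → negative
  Lon: split at 3 digits → 179° and 0.304′; 179 + 0.304/60 = 179.0050667
  W → negative
Point 2:
  Latitude: 9° + 48/60 + 34.7/3600 = 9 + 0.800000 + 0.009639 = 9.8096389
  N ⇒ keep positive
  Lon: 84° + 16/60 + 52.18/3600 = 84 + 0.266667 + 0.014494 = 84.2811611
  W → negative
Point 3:
  Lat: 10′ + 54.6″ = 10.91000′; 42 + 10.91000/60 = 42.1818333
  N → positive
  Lon: 18′ + 58″ = 18.96667′; 6 + 18.96667/60 = 6.3161111
  W ⇒ negate
Point 4:
  φ: 27.0957′ = 0.451595°; total 76.4515950
  S ⇒ negate
  Longitude: 34.814′ = 0.580233°; total 134.5802333
  W → negative
Point 5:
  Lat: split at 2 digits → 67° and 13.9014′; 67 + 13.9014/60 = 67.2316900
  S → negative
  Lon: split at 3 digits → 110° and 47.2616′; 110 + 47.2616/60 = 110.7876933
  E → positive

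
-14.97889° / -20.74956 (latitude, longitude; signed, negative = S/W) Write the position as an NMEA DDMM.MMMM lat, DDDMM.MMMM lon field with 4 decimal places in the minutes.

Latitude is negative → S; |value| = 14.978890
Latitude: minutes = (14.978890 − 14) × 60 = 58.733400
Longitude is negative → W; |value| = 20.749560
λ: 20° + 0.749560 × 60 = 20° 44.973600′

1458.7334,S / 02044.9736,W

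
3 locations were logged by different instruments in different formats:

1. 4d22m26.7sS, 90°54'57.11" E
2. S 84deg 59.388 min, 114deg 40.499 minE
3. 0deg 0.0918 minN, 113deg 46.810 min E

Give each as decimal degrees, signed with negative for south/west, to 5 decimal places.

1. -4.37408, 90.91586
2. -84.98980, 114.67498
3. 0.00153, 113.78017

Point 1:
  Latitude: 22′ + 26.7″ = 22.44500′; 4 + 22.44500/60 = 4.374083
  hemisphere S, so the sign is −
  Lon: 90 + 54/60 + 57.11/3600 = 90.915864
  E ⇒ keep positive
Point 2:
  Lat: 84 + 59.388/60 = 84.989800
  hemisphere S, so the sign is −
  λ: 114 + 40.499/60 = 114.674983
  E → positive
Point 3:
  Latitude: 0 + 0.0918/60 = 0.001530
  N → positive
  Lon: 46.81′ = 0.780167°; total 113.780167
  E → positive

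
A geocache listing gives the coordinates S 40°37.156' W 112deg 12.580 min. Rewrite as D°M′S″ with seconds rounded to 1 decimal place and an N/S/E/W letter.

40°37′9.4″ S, 112°12′34.8″ W

φ: fractional minutes 0.15600 × 60 = 9.360″
Longitude: 12.58000′ → 12′ and 0.58000 × 60 = 34.800″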